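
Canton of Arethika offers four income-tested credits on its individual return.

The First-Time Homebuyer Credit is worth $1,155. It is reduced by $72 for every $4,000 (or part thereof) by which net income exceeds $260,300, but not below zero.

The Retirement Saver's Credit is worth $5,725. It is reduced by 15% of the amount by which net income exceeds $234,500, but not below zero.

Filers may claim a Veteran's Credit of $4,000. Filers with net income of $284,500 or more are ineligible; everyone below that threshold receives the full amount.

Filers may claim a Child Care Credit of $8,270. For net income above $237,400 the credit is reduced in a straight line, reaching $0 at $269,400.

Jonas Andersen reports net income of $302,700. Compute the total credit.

First-Time Homebuyer Credit: income exceeds $260,300 by $42,400, which is 11 full-or-partial $4,000 increments; reduction = 11 × $72 = $792, leaving $363.
Retirement Saver's Credit: 15% of the $68,200 excess over $234,500 is $10,230 ≥ base, so the credit is $0.
Veteran's Credit: $302,700 meets or exceeds the $284,500 cutoff, so the credit is $0.
Child Care Credit: $302,700 is at or above $269,400, so the credit is $0.
Total: $363 + $0 + $0 + $0 = $363.

$363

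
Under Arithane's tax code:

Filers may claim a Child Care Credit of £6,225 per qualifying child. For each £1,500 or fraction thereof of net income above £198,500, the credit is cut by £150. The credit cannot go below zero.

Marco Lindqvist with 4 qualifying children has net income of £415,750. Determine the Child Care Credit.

£3,150

Child Care Credit: base = 4 × £6,225 = £24,900. income exceeds £198,500 by £217,250, which is 145 full-or-partial £1,500 increments; reduction = 145 × £150 = £21,750, leaving £3,150.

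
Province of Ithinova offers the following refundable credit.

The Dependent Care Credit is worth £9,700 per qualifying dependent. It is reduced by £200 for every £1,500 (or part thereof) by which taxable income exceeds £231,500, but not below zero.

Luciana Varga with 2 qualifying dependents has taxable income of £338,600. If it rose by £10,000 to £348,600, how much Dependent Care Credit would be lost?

At £338,600 — base = 2 × £9,700 = £19,400. income exceeds £231,500 by £107,100, which is 72 full-or-partial £1,500 increments; reduction = 72 × £200 = £14,400, leaving £5,000.
At £348,600 — base = 2 × £9,700 = £19,400. income exceeds £231,500 by £117,100, which is 79 full-or-partial £1,500 increments; reduction = 79 × £200 = £15,800, leaving £3,600.
Lost: £5,000 − £3,600 = £1,400.

£1,400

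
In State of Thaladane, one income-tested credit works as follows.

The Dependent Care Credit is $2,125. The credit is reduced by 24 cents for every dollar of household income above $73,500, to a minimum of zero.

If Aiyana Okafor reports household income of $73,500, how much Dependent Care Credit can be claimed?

Dependent Care Credit: $73,500 is at or below the $73,500 threshold, so the full $2,125 applies.

$2,125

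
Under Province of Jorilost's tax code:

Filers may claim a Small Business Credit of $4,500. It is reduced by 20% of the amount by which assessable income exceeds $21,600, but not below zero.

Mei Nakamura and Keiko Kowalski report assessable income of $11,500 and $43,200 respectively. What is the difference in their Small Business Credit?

Mei ($11,500): Small Business Credit: $11,500 is at or below the $21,600 threshold, so the full $4,500 applies.
Keiko ($43,200): Small Business Credit: 20% of the $21,600 excess over $21,600 is $4,320; credit = $4,500 − $4,320 = $180.
Difference: |$4,500 − $180| = $4,320.

$4,320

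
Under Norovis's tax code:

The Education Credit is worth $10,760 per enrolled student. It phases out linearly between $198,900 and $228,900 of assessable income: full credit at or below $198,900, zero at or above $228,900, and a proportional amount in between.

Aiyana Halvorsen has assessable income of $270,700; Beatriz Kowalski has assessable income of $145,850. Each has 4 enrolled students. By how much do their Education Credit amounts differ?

$43,040

Aiyana ($270,700): Education Credit: base = 4 × $10,760 = $43,040. $270,700 is at or above $228,900, so the credit is $0.
Beatriz ($145,850): Education Credit: base = 4 × $10,760 = $43,040. $145,850 is at or below the $198,900 threshold, so the full $43,040 applies.
Difference: |$0 − $43,040| = $43,040.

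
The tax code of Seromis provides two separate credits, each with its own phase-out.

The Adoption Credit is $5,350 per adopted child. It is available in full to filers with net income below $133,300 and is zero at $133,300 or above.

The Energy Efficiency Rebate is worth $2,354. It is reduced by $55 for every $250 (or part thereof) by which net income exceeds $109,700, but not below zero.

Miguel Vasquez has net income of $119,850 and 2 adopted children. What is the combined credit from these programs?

Adoption Credit: base = 2 × $5,350 = $10,700. $119,850 is below the $133,300 cutoff, so the full $10,700 applies.
Energy Efficiency Rebate: income exceeds $109,700 by $10,150, which is 41 full-or-partial $250 increments; reduction = 41 × $55 = $2,255, leaving $99.
Total: $10,700 + $99 = $10,799.

$10,799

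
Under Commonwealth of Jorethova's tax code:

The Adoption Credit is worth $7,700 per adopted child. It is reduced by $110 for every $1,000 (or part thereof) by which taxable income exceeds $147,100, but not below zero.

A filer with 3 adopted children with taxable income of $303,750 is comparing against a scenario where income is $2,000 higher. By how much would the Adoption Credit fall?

At $303,750 — base = 3 × $7,700 = $23,100. income exceeds $147,100 by $156,650, which is 157 full-or-partial $1,000 increments; reduction = 157 × $110 = $17,270, leaving $5,830.
At $305,750 — base = 3 × $7,700 = $23,100. income exceeds $147,100 by $158,650, which is 159 full-or-partial $1,000 increments; reduction = 159 × $110 = $17,490, leaving $5,610.
Lost: $5,830 − $5,610 = $220.

$220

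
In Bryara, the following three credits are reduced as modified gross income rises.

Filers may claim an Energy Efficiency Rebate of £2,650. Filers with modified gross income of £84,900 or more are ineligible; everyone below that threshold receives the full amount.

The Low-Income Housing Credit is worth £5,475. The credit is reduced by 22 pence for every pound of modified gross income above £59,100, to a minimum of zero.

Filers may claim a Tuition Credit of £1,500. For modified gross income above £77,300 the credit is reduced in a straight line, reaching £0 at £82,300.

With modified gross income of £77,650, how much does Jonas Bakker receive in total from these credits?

£5,439

Energy Efficiency Rebate: £77,650 is below the £84,900 cutoff, so the full £2,650 applies.
Low-Income Housing Credit: 22% of the £18,550 excess over £59,100 is £4,081; credit = £5,475 − £4,081 = £1,394.
Tuition Credit: £77,650 is £350 into a £5,000 phase-out range, leaving 4,650/5,000 of the credit: £1,500 × 4,650/5,000 = £1,395.
Total: £2,650 + £1,394 + £1,395 = £5,439.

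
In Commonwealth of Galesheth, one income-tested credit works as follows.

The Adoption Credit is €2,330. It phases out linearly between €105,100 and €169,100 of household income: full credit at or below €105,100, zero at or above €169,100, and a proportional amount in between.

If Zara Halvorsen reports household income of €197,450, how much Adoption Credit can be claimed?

€0

Adoption Credit: €197,450 is at or above €169,100, so the credit is €0.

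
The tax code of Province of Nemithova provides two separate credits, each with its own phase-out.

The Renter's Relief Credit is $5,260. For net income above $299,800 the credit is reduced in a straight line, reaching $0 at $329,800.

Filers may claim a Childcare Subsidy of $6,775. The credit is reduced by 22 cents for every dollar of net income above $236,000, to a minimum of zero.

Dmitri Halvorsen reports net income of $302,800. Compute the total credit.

$4,734

Renter's Relief Credit: $302,800 is $3,000 into a $30,000 phase-out range, leaving 27,000/30,000 of the credit: $5,260 × 27,000/30,000 = $4,734.
Childcare Subsidy: 22% of the $66,800 excess over $236,000 is $14,696 ≥ base, so the credit is $0.
Total: $4,734 + $0 = $4,734.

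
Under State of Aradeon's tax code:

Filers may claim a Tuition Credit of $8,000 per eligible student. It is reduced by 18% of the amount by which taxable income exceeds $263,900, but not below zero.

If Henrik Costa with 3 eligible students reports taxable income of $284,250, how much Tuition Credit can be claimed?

Tuition Credit: base = 3 × $8,000 = $24,000. 18% of the $20,350 excess over $263,900 is $3,663; credit = $24,000 − $3,663 = $20,337.

$20,337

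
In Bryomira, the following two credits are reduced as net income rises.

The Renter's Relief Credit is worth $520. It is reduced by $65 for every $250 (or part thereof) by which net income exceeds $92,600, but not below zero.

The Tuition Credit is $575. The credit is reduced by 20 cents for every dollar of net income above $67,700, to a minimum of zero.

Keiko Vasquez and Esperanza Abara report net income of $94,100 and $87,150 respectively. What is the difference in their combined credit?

$390

Keiko ($94,100): Renter's Relief Credit: income exceeds $92,600 by $1,500, which is 6 full-or-partial $250 increments; reduction = 6 × $65 = $390, leaving $130. Tuition Credit: 20% of the $26,400 excess over $67,700 is $5,280 ≥ base, so the credit is $0. total $130 + $0 = $130
Esperanza ($87,150): Renter's Relief Credit: $87,150 is at or below the $92,600 threshold, so the full $520 applies. Tuition Credit: 20% of the $19,450 excess over $67,700 is $3,890 ≥ base, so the credit is $0. total $520 + $0 = $520
Difference: |$130 − $520| = $390.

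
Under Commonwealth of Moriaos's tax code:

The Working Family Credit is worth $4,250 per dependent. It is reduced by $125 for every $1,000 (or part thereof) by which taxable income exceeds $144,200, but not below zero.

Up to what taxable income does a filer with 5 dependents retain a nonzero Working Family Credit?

$313,200

Full credit = 5 × $4,250 = $21,250.
After 169 increments the reduction is 169 × $125 = $21,125, leaving $125; one more increment wipes it out. Increment 169 ends at excess 169 × $1,000 = $169,000, so the highest qualifying income is $144,200 + $169,000 = $313,200.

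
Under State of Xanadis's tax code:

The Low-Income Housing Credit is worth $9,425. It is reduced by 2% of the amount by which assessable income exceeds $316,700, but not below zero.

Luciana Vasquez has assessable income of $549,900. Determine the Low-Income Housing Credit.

Low-Income Housing Credit: 2% of the $233,200 excess over $316,700 is $4,664; credit = $9,425 − $4,664 = $4,761.

$4,761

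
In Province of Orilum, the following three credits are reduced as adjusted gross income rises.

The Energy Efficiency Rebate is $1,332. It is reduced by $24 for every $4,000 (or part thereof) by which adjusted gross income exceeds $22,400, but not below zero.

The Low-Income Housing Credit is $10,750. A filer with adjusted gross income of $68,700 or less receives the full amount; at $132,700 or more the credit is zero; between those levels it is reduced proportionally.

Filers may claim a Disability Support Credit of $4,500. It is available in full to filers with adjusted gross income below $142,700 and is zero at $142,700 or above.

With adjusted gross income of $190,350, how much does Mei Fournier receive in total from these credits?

$324

Energy Efficiency Rebate: income exceeds $22,400 by $167,950, which is 42 full-or-partial $4,000 increments; reduction = 42 × $24 = $1,008, leaving $324.
Low-Income Housing Credit: $190,350 is at or above $132,700, so the credit is $0.
Disability Support Credit: $190,350 meets or exceeds the $142,700 cutoff, so the credit is $0.
Total: $324 + $0 + $0 = $324.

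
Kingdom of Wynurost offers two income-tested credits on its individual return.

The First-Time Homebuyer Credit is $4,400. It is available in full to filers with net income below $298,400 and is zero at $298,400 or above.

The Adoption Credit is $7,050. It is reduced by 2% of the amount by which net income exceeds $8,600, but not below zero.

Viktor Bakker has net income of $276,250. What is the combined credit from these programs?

First-Time Homebuyer Credit: $276,250 is below the $298,400 cutoff, so the full $4,400 applies.
Adoption Credit: 2% of the $267,650 excess over $8,600 is $5,353; credit = $7,050 − $5,353 = $1,697.
Total: $4,400 + $1,697 = $6,097.

$6,097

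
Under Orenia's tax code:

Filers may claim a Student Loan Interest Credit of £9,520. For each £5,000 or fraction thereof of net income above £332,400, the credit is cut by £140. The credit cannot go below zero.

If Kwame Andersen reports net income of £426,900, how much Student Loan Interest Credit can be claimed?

Student Loan Interest Credit: income exceeds £332,400 by £94,500, which is 19 full-or-partial £5,000 increments; reduction = 19 × £140 = £2,660, leaving £6,860.

£6,860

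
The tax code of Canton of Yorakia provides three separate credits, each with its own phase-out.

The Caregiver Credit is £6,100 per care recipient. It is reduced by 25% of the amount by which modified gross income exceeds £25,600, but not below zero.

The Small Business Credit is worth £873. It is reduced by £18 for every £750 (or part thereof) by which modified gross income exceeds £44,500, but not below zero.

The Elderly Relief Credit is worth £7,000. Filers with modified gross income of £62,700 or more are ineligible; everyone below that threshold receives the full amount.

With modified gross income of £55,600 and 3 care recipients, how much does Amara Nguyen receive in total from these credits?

£18,403

Caregiver Credit: base = 3 × £6,100 = £18,300. 25% of the £30,000 excess over £25,600 is £7,500; credit = £18,300 − £7,500 = £10,800.
Small Business Credit: income exceeds £44,500 by £11,100, which is 15 full-or-partial £750 increments; reduction = 15 × £18 = £270, leaving £603.
Elderly Relief Credit: £55,600 is below the £62,700 cutoff, so the full £7,000 applies.
Total: £10,800 + £603 + £7,000 = £18,403.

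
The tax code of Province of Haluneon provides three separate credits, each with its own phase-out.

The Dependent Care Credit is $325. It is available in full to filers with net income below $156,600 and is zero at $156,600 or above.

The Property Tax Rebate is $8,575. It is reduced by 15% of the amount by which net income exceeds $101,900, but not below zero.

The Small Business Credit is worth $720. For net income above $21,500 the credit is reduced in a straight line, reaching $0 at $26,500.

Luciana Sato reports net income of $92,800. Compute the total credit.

$8,900

Dependent Care Credit: $92,800 is below the $156,600 cutoff, so the full $325 applies.
Property Tax Rebate: $92,800 is at or below the $101,900 threshold, so the full $8,575 applies.
Small Business Credit: $92,800 is at or above $26,500, so the credit is $0.
Total: $325 + $8,575 + $0 = $8,900.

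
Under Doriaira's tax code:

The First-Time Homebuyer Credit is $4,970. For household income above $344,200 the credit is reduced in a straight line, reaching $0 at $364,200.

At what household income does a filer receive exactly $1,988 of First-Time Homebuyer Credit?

$356,200

$1,988 is 1,988/4,970 of the full $4,970, so 2,982/4,970 of the $20,000 range has been used: income = $344,200 + $20,000 × 2,982/4,970 = $356,200.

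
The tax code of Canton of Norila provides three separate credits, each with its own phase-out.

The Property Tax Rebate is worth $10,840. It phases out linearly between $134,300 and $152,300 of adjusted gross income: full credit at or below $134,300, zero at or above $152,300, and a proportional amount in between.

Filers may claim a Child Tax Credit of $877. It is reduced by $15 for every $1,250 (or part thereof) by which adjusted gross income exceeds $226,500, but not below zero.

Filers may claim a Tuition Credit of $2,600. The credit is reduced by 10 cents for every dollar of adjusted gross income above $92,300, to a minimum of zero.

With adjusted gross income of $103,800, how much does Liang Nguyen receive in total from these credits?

Property Tax Rebate: $103,800 is at or below the $134,300 threshold, so the full $10,840 applies.
Child Tax Credit: $103,800 is at or below the $226,500 threshold, so the full $877 applies.
Tuition Credit: 10% of the $11,500 excess over $92,300 is $1,150; credit = $2,600 − $1,150 = $1,450.
Total: $10,840 + $877 + $1,450 = $13,167.

$13,167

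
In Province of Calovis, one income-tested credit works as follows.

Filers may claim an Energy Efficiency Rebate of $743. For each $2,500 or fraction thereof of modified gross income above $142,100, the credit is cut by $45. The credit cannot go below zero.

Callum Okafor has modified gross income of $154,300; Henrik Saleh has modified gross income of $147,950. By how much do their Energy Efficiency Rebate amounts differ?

$90

Callum ($154,300): Energy Efficiency Rebate: income exceeds $142,100 by $12,200, which is 5 full-or-partial $2,500 increments; reduction = 5 × $45 = $225, leaving $518.
Henrik ($147,950): Energy Efficiency Rebate: income exceeds $142,100 by $5,850, which is 3 full-or-partial $2,500 increments; reduction = 3 × $45 = $135, leaving $608.
Difference: |$518 − $608| = $90.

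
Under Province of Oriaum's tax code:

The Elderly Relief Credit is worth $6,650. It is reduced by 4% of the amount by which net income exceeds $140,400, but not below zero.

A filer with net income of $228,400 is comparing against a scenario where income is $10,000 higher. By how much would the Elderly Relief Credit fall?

At $228,400 — 4% of the $88,000 excess over $140,400 is $3,520; credit = $6,650 − $3,520 = $3,130.
At $238,400 — 4% of the $98,000 excess over $140,400 is $3,920; credit = $6,650 − $3,920 = $2,730.
Lost: $3,130 − $2,730 = $400.

$400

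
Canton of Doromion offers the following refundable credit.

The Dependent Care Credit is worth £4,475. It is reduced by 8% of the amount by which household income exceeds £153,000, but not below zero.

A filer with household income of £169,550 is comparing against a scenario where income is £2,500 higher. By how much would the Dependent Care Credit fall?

£200

At £169,550 — 8% of the £16,550 excess over £153,000 is £1,324; credit = £4,475 − £1,324 = £3,151.
At £172,050 — 8% of the £19,050 excess over £153,000 is £1,524; credit = £4,475 − £1,524 = £2,951.
Lost: £3,151 − £2,951 = £200.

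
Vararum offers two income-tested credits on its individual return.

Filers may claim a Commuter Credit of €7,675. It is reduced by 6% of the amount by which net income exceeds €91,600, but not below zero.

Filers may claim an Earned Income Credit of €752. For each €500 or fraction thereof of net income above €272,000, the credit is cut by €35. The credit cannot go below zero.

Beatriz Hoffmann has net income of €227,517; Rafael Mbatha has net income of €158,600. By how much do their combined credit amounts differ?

Beatriz (€227,517): Commuter Credit: 6% of the €135,917 excess over €91,600 is €8,155.02 ≥ base, so the credit is €0. Earned Income Credit: €227,517 is at or below the €272,000 threshold, so the full €752 applies. total €0 + €752 = €752
Rafael (€158,600): Commuter Credit: 6% of the €67,000 excess over €91,600 is €4,020; credit = €7,675 − €4,020 = €3,655. Earned Income Credit: €158,600 is at or below the €272,000 threshold, so the full €752 applies. total €3,655 + €752 = €4,407
Difference: |€752 − €4,407| = €3,655.

€3,655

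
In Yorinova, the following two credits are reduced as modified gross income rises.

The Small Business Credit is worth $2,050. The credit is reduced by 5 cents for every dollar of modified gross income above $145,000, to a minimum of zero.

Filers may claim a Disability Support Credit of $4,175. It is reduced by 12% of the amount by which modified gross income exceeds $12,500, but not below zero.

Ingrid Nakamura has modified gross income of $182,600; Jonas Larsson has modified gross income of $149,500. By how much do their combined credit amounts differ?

$1,655

Ingrid ($182,600): Small Business Credit: 5% of the $37,600 excess over $145,000 is $1,880; credit = $2,050 − $1,880 = $170. Disability Support Credit: 12% of the $170,100 excess over $12,500 is $20,412 ≥ base, so the credit is $0. total $170 + $0 = $170
Jonas ($149,500): Small Business Credit: 5% of the $4,500 excess over $145,000 is $225; credit = $2,050 − $225 = $1,825. Disability Support Credit: 12% of the $137,000 excess over $12,500 is $16,440 ≥ base, so the credit is $0. total $1,825 + $0 = $1,825
Difference: |$170 − $1,825| = $1,655.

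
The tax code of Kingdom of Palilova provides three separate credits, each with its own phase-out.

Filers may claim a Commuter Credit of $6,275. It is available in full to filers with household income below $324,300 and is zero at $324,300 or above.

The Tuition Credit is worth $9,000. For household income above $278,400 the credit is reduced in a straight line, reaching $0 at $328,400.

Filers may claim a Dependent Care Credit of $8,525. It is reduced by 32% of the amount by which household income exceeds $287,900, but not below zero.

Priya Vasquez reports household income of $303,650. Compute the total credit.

$14,215

Commuter Credit: $303,650 is below the $324,300 cutoff, so the full $6,275 applies.
Tuition Credit: $303,650 is $25,250 into a $50,000 phase-out range, leaving 24,750/50,000 of the credit: $9,000 × 24,750/50,000 = $4,455.
Dependent Care Credit: 32% of the $15,750 excess over $287,900 is $5,040; credit = $8,525 − $5,040 = $3,485.
Total: $6,275 + $4,455 + $3,485 = $14,215.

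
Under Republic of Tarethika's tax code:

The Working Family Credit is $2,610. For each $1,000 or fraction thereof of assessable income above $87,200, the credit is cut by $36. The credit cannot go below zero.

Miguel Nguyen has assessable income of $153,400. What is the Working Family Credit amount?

$198

Working Family Credit: income exceeds $87,200 by $66,200, which is 67 full-or-partial $1,000 increments; reduction = 67 × $36 = $2,412, leaving $198.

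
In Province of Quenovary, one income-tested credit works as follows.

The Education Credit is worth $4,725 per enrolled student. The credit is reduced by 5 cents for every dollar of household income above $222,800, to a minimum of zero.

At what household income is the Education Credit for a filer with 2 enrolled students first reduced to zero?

Full credit = 2 × $4,725 = $9,450.
The credit falls by 5% of each dollar above $222,800, so it reaches zero when the excess is $9,450 / 5% = $189,000: income = $222,800 + $189,000 = $411,800.

$411,800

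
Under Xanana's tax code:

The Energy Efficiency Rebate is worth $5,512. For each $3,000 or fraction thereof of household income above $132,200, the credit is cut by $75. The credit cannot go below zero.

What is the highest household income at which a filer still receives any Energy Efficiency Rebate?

After 73 increments the reduction is 73 × $75 = $5,475, leaving $37; one more increment wipes it out. Increment 73 ends at excess 73 × $3,000 = $219,000, so the highest qualifying income is $132,200 + $219,000 = $351,200.

$351,200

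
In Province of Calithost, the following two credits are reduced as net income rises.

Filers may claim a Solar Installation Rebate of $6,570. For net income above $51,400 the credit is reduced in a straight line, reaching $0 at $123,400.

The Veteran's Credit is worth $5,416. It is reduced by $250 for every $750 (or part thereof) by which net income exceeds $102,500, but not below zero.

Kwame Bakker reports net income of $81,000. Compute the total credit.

Solar Installation Rebate: $81,000 is $29,600 into a $72,000 phase-out range, leaving 42,400/72,000 of the credit: $6,570 × 42,400/72,000 = $3,869.
Veteran's Credit: $81,000 is at or below the $102,500 threshold, so the full $5,416 applies.
Total: $3,869 + $5,416 = $9,285.

$9,285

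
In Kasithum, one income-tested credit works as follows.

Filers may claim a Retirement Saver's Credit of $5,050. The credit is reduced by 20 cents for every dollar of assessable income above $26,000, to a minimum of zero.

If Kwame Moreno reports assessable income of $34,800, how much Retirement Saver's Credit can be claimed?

$3,290

Retirement Saver's Credit: 20% of the $8,800 excess over $26,000 is $1,760; credit = $5,050 − $1,760 = $3,290.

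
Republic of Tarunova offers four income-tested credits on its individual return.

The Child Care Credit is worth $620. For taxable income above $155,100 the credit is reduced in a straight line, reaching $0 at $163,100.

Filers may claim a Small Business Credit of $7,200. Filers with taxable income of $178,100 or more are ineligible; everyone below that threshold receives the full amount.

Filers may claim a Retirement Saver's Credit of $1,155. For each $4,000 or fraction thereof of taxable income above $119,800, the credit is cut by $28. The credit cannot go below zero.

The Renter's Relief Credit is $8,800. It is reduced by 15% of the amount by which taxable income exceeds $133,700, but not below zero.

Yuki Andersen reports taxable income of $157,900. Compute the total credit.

Child Care Credit: $157,900 is $2,800 into a $8,000 phase-out range, leaving 5,200/8,000 of the credit: $620 × 5,200/8,000 = $403.
Small Business Credit: $157,900 is below the $178,100 cutoff, so the full $7,200 applies.
Retirement Saver's Credit: income exceeds $119,800 by $38,100, which is 10 full-or-partial $4,000 increments; reduction = 10 × $28 = $280, leaving $875.
Renter's Relief Credit: 15% of the $24,200 excess over $133,700 is $3,630; credit = $8,800 − $3,630 = $5,170.
Total: $403 + $7,200 + $875 + $5,170 = $13,648.

$13,648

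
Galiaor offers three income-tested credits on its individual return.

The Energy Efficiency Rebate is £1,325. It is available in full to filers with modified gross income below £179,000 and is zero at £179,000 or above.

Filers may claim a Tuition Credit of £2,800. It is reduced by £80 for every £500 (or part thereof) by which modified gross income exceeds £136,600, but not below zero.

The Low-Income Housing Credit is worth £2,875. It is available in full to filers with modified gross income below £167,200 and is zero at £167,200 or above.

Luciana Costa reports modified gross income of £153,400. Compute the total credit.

£4,280

Energy Efficiency Rebate: £153,400 is below the £179,000 cutoff, so the full £1,325 applies.
Tuition Credit: income exceeds £136,600 by £16,800, which is 34 full-or-partial £500 increments; reduction = 34 × £80 = £2,720, leaving £80.
Low-Income Housing Credit: £153,400 is below the £167,200 cutoff, so the full £2,875 applies.
Total: £1,325 + £80 + £2,875 = £4,280.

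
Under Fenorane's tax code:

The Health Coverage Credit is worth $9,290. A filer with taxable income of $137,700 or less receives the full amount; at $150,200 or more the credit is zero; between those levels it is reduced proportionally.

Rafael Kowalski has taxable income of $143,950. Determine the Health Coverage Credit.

$4,645

Health Coverage Credit: $143,950 is $6,250 into a $12,500 phase-out range, leaving 6,250/12,500 of the credit: $9,290 × 6,250/12,500 = $4,645.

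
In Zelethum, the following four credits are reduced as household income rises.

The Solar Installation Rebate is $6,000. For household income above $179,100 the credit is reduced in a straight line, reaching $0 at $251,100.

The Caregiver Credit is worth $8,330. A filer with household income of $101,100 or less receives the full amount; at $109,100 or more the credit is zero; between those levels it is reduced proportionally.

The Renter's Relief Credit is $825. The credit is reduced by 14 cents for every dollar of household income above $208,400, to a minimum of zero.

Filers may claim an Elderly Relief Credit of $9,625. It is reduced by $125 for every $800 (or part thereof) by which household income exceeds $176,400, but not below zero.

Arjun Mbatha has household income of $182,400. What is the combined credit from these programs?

$15,175

Solar Installation Rebate: $182,400 is $3,300 into a $72,000 phase-out range, leaving 68,700/72,000 of the credit: $6,000 × 68,700/72,000 = $5,725.
Caregiver Credit: $182,400 is at or above $109,100, so the credit is $0.
Renter's Relief Credit: $182,400 is at or below the $208,400 threshold, so the full $825 applies.
Elderly Relief Credit: income exceeds $176,400 by $6,000, which is 8 full-or-partial $800 increments; reduction = 8 × $125 = $1,000, leaving $8,625.
Total: $5,725 + $0 + $825 + $8,625 = $15,175.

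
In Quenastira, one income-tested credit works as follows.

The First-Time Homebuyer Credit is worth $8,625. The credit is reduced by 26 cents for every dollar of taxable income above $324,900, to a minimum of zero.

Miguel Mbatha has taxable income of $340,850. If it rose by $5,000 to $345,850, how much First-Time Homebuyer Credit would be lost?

At $340,850 — 26% of the $15,950 excess over $324,900 is $4,147; credit = $8,625 − $4,147 = $4,478.
At $345,850 — 26% of the $20,950 excess over $324,900 is $5,447; credit = $8,625 − $5,447 = $3,178.
Lost: $4,478 − $3,178 = $1,300.

$1,300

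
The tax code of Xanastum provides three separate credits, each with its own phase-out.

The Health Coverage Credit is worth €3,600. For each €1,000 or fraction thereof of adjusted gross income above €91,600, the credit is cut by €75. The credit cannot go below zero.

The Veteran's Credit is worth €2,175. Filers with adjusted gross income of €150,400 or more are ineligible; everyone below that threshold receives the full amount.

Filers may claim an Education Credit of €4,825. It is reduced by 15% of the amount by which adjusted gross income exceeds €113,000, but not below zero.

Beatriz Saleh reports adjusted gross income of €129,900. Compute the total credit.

Health Coverage Credit: income exceeds €91,600 by €38,300, which is 39 full-or-partial €1,000 increments; reduction = 39 × €75 = €2,925, leaving €675.
Veteran's Credit: €129,900 is below the €150,400 cutoff, so the full €2,175 applies.
Education Credit: 15% of the €16,900 excess over €113,000 is €2,535; credit = €4,825 − €2,535 = €2,290.
Total: €675 + €2,175 + €2,290 = €5,140.

€5,140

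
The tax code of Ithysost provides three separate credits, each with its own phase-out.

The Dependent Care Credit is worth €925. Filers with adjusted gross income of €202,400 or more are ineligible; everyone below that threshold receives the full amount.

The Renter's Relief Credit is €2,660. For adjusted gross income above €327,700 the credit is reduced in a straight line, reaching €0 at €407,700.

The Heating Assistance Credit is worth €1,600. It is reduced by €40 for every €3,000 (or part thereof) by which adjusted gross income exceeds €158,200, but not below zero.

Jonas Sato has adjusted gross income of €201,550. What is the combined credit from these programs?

Dependent Care Credit: €201,550 is below the €202,400 cutoff, so the full €925 applies.
Renter's Relief Credit: €201,550 is at or below the €327,700 threshold, so the full €2,660 applies.
Heating Assistance Credit: income exceeds €158,200 by €43,350, which is 15 full-or-partial €3,000 increments; reduction = 15 × €40 = €600, leaving €1,000.
Total: €925 + €2,660 + €1,000 = €4,585.

€4,585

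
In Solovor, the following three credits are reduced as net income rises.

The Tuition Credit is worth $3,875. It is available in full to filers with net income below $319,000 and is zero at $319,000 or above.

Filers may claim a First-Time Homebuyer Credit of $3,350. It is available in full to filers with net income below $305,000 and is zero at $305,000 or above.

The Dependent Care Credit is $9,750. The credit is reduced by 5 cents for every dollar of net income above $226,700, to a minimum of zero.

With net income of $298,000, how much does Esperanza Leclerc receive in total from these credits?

Tuition Credit: $298,000 is below the $319,000 cutoff, so the full $3,875 applies.
First-Time Homebuyer Credit: $298,000 is below the $305,000 cutoff, so the full $3,350 applies.
Dependent Care Credit: 5% of the $71,300 excess over $226,700 is $3,565; credit = $9,750 − $3,565 = $6,185.
Total: $3,875 + $3,350 + $6,185 = $13,410.

$13,410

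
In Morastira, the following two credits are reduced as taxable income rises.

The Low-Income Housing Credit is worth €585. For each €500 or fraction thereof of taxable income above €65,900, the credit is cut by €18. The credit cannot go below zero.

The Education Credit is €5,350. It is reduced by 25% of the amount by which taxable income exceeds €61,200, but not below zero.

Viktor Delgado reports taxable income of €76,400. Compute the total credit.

€1,757

Low-Income Housing Credit: income exceeds €65,900 by €10,500, which is 21 full-or-partial €500 increments; reduction = 21 × €18 = €378, leaving €207.
Education Credit: 25% of the €15,200 excess over €61,200 is €3,800; credit = €5,350 − €3,800 = €1,550.
Total: €207 + €1,550 = €1,757.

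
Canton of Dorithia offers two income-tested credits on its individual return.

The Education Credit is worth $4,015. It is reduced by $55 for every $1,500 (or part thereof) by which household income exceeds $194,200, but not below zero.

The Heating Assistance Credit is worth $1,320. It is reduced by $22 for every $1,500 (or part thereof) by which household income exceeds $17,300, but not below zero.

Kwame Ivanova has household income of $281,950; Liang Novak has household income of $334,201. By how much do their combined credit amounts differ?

$770

Kwame ($281,950): Education Credit: income exceeds $194,200 by $87,750, which is 59 full-or-partial $1,500 increments; reduction = 59 × $55 = $3,245, leaving $770. Heating Assistance Credit: income exceeds $17,300 by $264,650 → 177 increments × $22 = $3,894 ≥ base, so the credit is $0. total $770 + $0 = $770
Liang ($334,201): Education Credit: income exceeds $194,200 by $140,001 → 94 increments × $55 = $5,170 ≥ base, so the credit is $0. Heating Assistance Credit: income exceeds $17,300 by $316,901 → 212 increments × $22 = $4,664 ≥ base, so the credit is $0. total $0 + $0 = $0
Difference: |$770 − $0| = $770.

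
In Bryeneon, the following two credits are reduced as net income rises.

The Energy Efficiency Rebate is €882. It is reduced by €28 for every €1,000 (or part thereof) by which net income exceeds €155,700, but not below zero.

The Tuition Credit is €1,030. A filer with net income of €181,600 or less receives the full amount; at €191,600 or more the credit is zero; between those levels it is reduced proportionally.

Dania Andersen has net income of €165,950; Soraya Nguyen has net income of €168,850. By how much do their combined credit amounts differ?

€84

Dania (€165,950): Energy Efficiency Rebate: income exceeds €155,700 by €10,250, which is 11 full-or-partial €1,000 increments; reduction = 11 × €28 = €308, leaving €574. Tuition Credit: €165,950 is at or below the €181,600 threshold, so the full €1,030 applies. total €574 + €1,030 = €1,604
Soraya (€168,850): Energy Efficiency Rebate: income exceeds €155,700 by €13,150, which is 14 full-or-partial €1,000 increments; reduction = 14 × €28 = €392, leaving €490. Tuition Credit: €168,850 is at or below the €181,600 threshold, so the full €1,030 applies. total €490 + €1,030 = €1,520
Difference: |€1,604 − €1,520| = €84.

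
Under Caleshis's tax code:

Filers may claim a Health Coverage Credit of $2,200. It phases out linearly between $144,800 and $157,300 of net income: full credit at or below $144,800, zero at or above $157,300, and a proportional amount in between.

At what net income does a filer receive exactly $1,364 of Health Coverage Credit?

$149,550

$1,364 is 1,364/2,200 of the full $2,200, so 836/2,200 of the $12,500 range has been used: income = $144,800 + $12,500 × 836/2,200 = $149,550.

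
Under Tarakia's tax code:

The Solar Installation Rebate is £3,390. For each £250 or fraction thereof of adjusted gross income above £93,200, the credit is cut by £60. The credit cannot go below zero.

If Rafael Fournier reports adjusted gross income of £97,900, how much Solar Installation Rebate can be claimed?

Solar Installation Rebate: income exceeds £93,200 by £4,700, which is 19 full-or-partial £250 increments; reduction = 19 × £60 = £1,140, leaving £2,250.

£2,250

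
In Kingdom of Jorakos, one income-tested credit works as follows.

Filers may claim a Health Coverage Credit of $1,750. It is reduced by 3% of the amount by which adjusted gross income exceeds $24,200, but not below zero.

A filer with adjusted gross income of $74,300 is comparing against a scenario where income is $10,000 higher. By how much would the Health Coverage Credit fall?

At $74,300 — 3% of the $50,100 excess over $24,200 is $1,503; credit = $1,750 − $1,503 = $247.
At $84,300 — 3% of the $60,100 excess over $24,200 is $1,803 ≥ base, so the credit is $0.
Lost: $247 − $0 = $247.

$247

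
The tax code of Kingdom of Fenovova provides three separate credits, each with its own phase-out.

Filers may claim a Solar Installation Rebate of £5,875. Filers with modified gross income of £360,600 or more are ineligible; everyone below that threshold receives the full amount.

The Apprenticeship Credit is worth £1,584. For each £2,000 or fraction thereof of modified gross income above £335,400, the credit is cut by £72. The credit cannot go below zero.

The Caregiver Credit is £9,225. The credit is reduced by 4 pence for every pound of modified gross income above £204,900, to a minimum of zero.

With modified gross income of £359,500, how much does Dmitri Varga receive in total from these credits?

Solar Installation Rebate: £359,500 is below the £360,600 cutoff, so the full £5,875 applies.
Apprenticeship Credit: income exceeds £335,400 by £24,100, which is 13 full-or-partial £2,000 increments; reduction = 13 × £72 = £936, leaving £648.
Caregiver Credit: 4% of the £154,600 excess over £204,900 is £6,184; credit = £9,225 − £6,184 = £3,041.
Total: £5,875 + £648 + £3,041 = £9,564.

£9,564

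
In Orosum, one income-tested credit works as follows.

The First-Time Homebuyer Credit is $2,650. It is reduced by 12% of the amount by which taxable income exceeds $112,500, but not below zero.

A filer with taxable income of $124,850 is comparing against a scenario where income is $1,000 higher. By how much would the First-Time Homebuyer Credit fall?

At $124,850 — 12% of the $12,350 excess over $112,500 is $1,482; credit = $2,650 − $1,482 = $1,168.
At $125,850 — 12% of the $13,350 excess over $112,500 is $1,602; credit = $2,650 − $1,602 = $1,048.
Lost: $1,168 − $1,048 = $120.

$120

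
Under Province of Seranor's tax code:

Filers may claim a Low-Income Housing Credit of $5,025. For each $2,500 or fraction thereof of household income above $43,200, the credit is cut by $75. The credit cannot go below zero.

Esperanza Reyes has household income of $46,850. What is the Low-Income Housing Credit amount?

Low-Income Housing Credit: income exceeds $43,200 by $3,650, which is 2 full-or-partial $2,500 increments; reduction = 2 × $75 = $150, leaving $4,875.

$4,875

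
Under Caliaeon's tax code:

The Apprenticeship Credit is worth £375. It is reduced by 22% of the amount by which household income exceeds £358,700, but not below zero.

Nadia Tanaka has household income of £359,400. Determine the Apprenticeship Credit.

£221

Apprenticeship Credit: 22% of the £700 excess over £358,700 is £154; credit = £375 − £154 = £221.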